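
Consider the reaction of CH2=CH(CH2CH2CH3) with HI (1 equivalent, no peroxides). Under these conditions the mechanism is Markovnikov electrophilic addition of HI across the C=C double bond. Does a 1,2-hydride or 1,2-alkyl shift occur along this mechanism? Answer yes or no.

The first-formed carbocation is secondary.
No single 1,2-shift to an adjacent carbon would produce a more-substituted cation than the one already present, so no rearrangement occurs.

no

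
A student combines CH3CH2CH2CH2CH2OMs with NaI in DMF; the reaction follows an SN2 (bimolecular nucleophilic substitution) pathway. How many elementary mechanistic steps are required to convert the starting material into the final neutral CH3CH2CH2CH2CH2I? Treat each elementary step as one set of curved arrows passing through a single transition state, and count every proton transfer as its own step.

Step 1: The iodide nucleophile donates a lone pair from I to the α-carbon in a backside attack; simultaneously the C–O σ-bond breaks and both of its electrons leave with MsO⁻. One concerted step with inversion of configuration.
Total: 1 elementary step.

1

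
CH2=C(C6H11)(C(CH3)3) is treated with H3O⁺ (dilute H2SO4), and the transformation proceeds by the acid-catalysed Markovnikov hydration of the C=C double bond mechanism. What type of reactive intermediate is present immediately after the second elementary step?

Step 1: The π electrons of the C=C bond attack a proton of H3O⁺; Markovnikov addition places the new C–H on the less-substituted alkene carbon, so the positive charge ends up on the more-substituted carbon — a tertiary carbocation. H2O is released.
Step 2: Water acts as the nucleophile: an oxygen lone pair bonds to the cationic carbon, giving an oxonium-ion intermediate.
After step 2 the species present is an oxonium ion.

oxonium ion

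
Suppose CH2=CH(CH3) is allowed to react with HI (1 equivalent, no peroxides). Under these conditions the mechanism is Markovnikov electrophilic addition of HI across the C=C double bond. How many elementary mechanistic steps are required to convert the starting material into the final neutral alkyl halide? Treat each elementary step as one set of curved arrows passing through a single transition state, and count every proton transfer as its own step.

2

Step 1: The π electrons of the C=C bond attack a proton of HI; Markovnikov addition places the new C–H on the less-substituted alkene carbon, so the positive charge ends up on the more-substituted carbon — a secondary carbocation. The H–I bond breaks heterolytically, releasing I⁻.
(No 1,2-shift: no single shift to an adjacent carbon would give a more stable cation.)
Step 2: Nucleophilic attack by I⁻ on the carbocation completes the addition, giving R–I.
Total: 2 elementary steps.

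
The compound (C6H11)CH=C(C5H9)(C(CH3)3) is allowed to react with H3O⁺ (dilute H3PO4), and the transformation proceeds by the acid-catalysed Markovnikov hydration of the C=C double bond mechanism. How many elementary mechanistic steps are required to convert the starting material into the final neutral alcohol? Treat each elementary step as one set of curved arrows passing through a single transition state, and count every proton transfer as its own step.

Step 1: The π electrons of the C=C bond attack a proton of H3O⁺; Markovnikov addition places the new C–H on the less-substituted alkene carbon, so the positive charge ends up on the more-substituted carbon — a tertiary carbocation. H2O is released.
(No 1,2-shift: no single shift to an adjacent carbon would give a more stable cation.)
Step 2: Water acts as the nucleophile: an oxygen lone pair bonds to the cationic carbon, giving an oxonium-ion intermediate.
Step 3: Proton transfer from the O–H of the oxonium ion to H2O completes the catalytic cycle and yields the alcohol.
Total: 3 elementary steps.

3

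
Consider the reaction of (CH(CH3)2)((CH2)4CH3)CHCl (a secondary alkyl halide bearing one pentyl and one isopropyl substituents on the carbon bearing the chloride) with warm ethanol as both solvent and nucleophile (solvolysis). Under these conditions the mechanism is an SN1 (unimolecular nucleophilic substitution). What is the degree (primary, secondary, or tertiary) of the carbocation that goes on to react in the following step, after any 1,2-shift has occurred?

tertiary

Step 1: Rate-determining heterolysis of the C–Cl bond gives Cl⁻ and a secondary carbocation.
Step 2: Carbocation rearrangement: a 1,2-hydride shift from the adjacent isopropyl carbon converts the initially-formed secondary cation into the more stable tertiary cation.
The cation rearranges from secondary to tertiary via a 1,2-hydride shift from the adjacent isopropyl carbon; the tertiary cation is what reacts next.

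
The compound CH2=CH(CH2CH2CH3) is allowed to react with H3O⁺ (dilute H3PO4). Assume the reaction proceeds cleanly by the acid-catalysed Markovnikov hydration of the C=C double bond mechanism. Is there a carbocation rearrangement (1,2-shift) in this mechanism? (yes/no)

no

The first-formed carbocation is secondary.
No single 1,2-shift to an adjacent carbon would produce a more-substituted cation than the one already present, so no rearrangement occurs.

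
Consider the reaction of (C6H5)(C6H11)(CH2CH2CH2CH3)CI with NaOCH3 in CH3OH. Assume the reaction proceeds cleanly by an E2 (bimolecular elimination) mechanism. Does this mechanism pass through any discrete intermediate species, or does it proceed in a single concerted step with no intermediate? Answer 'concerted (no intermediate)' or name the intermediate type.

concerted (no intermediate)

In one step, CH3O⁻ pulls off a β-proton, the C–I bond cleaves, and a C=C double bond forms between the α- and β-carbons (E2, anti elimination).
All bond changes occur in one transition state; no discrete intermediate is formed.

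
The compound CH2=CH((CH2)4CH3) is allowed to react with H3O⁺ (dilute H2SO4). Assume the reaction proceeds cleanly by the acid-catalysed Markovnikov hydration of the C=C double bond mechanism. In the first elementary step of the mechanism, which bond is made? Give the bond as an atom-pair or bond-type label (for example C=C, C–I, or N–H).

Step 1: Protonation of the alkene by H3O⁺: the π bond acts as the nucleophile and picks up H⁺, giving the more stable (Markovnikov) secondary carbocation. H2O is released.
The bond formed in this step is the C–H bond.

C–H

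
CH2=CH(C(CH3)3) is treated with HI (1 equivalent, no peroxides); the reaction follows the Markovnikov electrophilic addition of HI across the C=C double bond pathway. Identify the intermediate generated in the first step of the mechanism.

Step 1: Electrophilic addition begins with the π(C=C) electrons forming a bond to the proton of HI. Following Markovnikov's rule, the resulting cation is secondary. The H–I bond breaks heterolytically, releasing I⁻.
After step 1 the species present is a secondary carbocation.

secondary carbocation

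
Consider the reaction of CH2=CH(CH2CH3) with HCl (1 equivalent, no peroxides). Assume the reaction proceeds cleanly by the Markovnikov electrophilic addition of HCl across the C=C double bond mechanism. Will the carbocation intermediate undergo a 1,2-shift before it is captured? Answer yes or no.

The first-formed carbocation is secondary.
No single 1,2-shift to an adjacent carbon would produce a more-substituted cation than the one already present, so no rearrangement occurs.

no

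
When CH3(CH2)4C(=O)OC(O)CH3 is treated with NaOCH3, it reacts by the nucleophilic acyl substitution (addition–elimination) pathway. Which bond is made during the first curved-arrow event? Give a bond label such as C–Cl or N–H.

Step 1: Nucleophilic addition of CH3O⁻ to the acyl carbon breaks the π(C=O) bond and yields a tetrahedral, anionic intermediate.
The bond formed in this step is the C–O bond.

C–O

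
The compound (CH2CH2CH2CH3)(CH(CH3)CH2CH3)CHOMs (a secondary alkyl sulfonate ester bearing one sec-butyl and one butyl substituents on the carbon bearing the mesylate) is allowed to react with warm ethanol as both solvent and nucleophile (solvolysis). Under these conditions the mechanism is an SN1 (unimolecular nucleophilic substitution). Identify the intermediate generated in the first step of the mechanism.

Step 1: The C–O bond breaks with both electrons going to the mesylate; MsO⁻ leaves and a secondary carbocation remains.
After step 1 the species present is a secondary carbocation.

secondary carbocation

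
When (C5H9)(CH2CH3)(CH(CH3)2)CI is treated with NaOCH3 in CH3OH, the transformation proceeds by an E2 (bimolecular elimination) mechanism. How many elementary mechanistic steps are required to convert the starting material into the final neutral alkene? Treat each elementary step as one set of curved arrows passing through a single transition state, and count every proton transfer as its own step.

Step 1: In one step, CH3O⁻ pulls off a β-proton, the C–I bond cleaves, and a C=C double bond forms between the α- and β-carbons (E2, anti elimination).
Total: 1 elementary step.

1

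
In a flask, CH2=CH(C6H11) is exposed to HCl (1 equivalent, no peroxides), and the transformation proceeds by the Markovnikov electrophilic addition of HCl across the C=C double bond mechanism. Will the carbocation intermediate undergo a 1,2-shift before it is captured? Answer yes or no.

yes

The first-formed carbocation is secondary.
The adjacent cyclohexyl carbon already bears 2 other carbon substituents and has a hydrogen to migrate; after a 1,2-hydride shift from that carbon the positive charge sits on a tertiary centre.
Tertiary is more stable than secondary, so the shift occurs.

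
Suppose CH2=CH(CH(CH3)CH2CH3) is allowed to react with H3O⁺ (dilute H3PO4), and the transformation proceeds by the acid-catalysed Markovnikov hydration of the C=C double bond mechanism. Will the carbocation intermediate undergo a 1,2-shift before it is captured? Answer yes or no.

yes

The first-formed carbocation is secondary.
The adjacent sec-butyl carbon already bears 2 other carbon substituents and has a hydrogen to migrate; after a 1,2-hydride shift from that carbon the positive charge sits on a tertiary centre.
Tertiary is more stable than secondary, so the shift occurs.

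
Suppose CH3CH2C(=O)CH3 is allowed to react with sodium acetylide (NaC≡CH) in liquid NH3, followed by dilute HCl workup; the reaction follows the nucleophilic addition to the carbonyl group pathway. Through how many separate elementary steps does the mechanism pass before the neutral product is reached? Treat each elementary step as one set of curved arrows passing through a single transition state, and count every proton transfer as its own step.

Step 1: HC≡C⁻ attacks the sp² carbonyl carbon; the C=O π bond breaks and the electrons end up as a lone pair on the alkoxide oxygen of the tetrahedral intermediate.
Step 2: Protonation of the alkoxide by dilute HCl workup furnishes a propargyl alcohol.
Total: 2 elementary steps.

2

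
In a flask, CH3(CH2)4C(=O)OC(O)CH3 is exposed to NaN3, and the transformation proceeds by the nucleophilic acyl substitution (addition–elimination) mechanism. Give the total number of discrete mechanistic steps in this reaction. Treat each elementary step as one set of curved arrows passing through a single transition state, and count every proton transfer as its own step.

Step 1: Nucleophilic addition of N3⁻ to the acyl carbon breaks the π(C=O) bond and yields a tetrahedral, anionic intermediate.
Step 2: Elimination step: re-formation of the carbonyl π bond drives out CH3CO2⁻, giving the new acyl compound.
Total: 2 elementary steps.

2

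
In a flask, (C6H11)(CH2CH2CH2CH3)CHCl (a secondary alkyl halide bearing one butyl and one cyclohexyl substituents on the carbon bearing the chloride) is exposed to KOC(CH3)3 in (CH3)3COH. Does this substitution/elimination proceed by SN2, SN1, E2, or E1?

E2

Conditions: a strong/bulky base with a secondary substrate bearing a β-hydrogen.
These conditions are the textbook signature of the E2 pathway.
A strong (often hindered) base removes a β-H in concert with loss of the leaving group — bimolecular elimination.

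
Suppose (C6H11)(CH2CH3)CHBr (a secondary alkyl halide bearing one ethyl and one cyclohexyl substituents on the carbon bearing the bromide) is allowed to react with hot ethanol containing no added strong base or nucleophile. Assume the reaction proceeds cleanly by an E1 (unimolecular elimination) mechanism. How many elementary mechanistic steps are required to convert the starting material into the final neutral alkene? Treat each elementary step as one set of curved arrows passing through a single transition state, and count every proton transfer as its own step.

Step 1: Rate-determining heterolysis of the C–Br bond gives Br⁻ and a secondary carbocation.
Step 2: Carbocation rearrangement: a 1,2-hydride shift from the adjacent cyclohexyl carbon converts the initially-formed secondary cation into the more stable tertiary cation.
Step 3: A weak base (an ethanol molecule from the solvent) removes a proton from a carbon adjacent to the cationic centre; the electrons of that C–H bond become the new π(C=C) bond, giving the alkene.
Total: 3 elementary steps.

3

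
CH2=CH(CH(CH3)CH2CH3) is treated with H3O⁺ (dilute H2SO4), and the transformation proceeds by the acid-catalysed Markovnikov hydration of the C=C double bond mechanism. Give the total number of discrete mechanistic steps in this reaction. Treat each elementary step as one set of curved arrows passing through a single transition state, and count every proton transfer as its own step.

Step 1: Protonation of the alkene by H3O⁺: the π bond acts as the nucleophile and picks up H⁺, giving the more stable (Markovnikov) secondary carbocation. H2O is released.
Step 2: A 1,2-hydride shift from the adjacent sec-butyl carbon moves the positive charge from the secondary centre to an adjacent carbon, generating a more stable tertiary carbocation.
Step 3: A lone pair on the oxygen of H2O attacks the carbocation, forming a C–O bond and an oxonium ion (a protonated alcohol).
Step 4: Proton transfer from the O–H of the oxonium ion to H2O completes the catalytic cycle and yields the alcohol.
Total: 4 elementary steps.

4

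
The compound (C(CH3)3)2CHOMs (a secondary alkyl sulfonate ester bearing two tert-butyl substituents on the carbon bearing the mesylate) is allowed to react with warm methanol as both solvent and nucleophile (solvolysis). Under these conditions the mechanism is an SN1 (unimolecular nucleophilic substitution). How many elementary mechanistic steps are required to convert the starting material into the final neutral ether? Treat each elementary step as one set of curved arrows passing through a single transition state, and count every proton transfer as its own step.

4

Step 1: Unassisted departure of MsO⁻ (taking the C–O bonding pair) generates a secondary carbocation.
Step 2: A methyl group with its bonding pair migrates from the adjacent tert-butyl carbon to the cationic centre — a 1,2-methyl shift — upgrading the secondary cation to a tertiary one.
Step 3: A lone pair on the oxygen of CH3OH attacks the carbocation, forming a new C–O σ-bond and an oxonium ion.
Step 4: Proton transfer from the O–H of the oxonium ion to a solvent molecule delivers the neutral ether.
Total: 4 elementary steps.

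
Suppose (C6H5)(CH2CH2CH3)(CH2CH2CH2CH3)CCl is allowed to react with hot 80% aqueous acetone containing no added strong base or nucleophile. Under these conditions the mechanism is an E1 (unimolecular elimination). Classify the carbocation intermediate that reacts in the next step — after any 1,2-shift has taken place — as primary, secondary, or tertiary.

tertiary

Step 1: Unassisted departure of Cl⁻ (taking the C–Cl bonding pair) generates a tertiary carbocation.
No single 1,2-shift to an adjacent carbon would give a more-substituted cation, so no rearrangement occurs.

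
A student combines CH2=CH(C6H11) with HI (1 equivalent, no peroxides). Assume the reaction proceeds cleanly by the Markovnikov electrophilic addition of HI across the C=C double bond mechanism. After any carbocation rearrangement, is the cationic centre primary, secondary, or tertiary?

Step 1: The π electrons of the C=C bond attack a proton of HI; Markovnikov addition places the new C–H on the less-substituted alkene carbon, so the positive charge ends up on the more-substituted carbon — a secondary carbocation. The H–I bond breaks heterolytically, releasing I⁻.
Step 2: Carbocation rearrangement: a 1,2-hydride shift from the adjacent cyclohexyl carbon converts the initially-formed secondary cation into the more stable tertiary cation.
The cation rearranges from secondary to tertiary via a 1,2-hydride shift from the adjacent cyclohexyl carbon; the tertiary cation is what reacts next.

tertiary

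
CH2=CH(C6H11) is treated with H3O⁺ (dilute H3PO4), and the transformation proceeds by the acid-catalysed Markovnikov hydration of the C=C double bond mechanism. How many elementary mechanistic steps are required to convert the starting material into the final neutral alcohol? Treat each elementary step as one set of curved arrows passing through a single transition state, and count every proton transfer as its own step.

Step 1: Electrophilic addition begins with the π(C=C) electrons forming a bond to the proton of H3O⁺. Following Markovnikov's rule, the resulting cation is secondary. H2O is released.
Step 2: Carbocation rearrangement: a 1,2-hydride shift from the adjacent cyclohexyl carbon converts the initially-formed secondary cation into the more stable tertiary cation.
Step 3: A lone pair on the oxygen of H2O attacks the carbocation, forming a C–O bond and an oxonium ion (a protonated alcohol).
Step 4: H2O removes a proton from the oxonium oxygen, regenerating H3O⁺ and giving the neutral alcohol.
Total: 4 elementary steps.

4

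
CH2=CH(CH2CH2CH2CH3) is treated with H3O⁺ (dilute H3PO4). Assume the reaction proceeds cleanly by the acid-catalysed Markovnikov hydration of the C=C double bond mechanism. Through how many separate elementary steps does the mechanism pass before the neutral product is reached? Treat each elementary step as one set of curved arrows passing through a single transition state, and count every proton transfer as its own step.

Step 1: The π electrons of the C=C bond attack a proton of H3O⁺; Markovnikov addition places the new C–H on the less-substituted alkene carbon, so the positive charge ends up on the more-substituted carbon — a secondary carbocation. H2O is released.
(No 1,2-shift: no single shift to an adjacent carbon would give a more stable cation.)
Step 2: Water acts as the nucleophile: an oxygen lone pair bonds to the cationic carbon, giving an oxonium-ion intermediate.
Step 3: Proton transfer from the O–H of the oxonium ion to H2O completes the catalytic cycle and yields the alcohol.
Total: 3 elementary steps.

3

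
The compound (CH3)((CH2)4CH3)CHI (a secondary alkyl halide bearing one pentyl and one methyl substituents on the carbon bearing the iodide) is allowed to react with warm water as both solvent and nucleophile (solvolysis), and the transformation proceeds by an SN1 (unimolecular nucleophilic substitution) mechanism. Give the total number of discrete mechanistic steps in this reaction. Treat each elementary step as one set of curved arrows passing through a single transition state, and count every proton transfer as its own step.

Step 1: Ionisation: the C–I σ-bond cleaves heterolytically; both bonding electrons depart with I⁻, leaving a secondary carbocation at the α-carbon.
(No 1,2-shift: no single shift to an adjacent carbon would give a more stable cation.)
Step 2: Nucleophilic capture: the oxygen of H2O bonds to the cationic carbon, producing an oxonium-ion intermediate.
Step 3: Deprotonation of the oxonium oxygen by solvent water yields the neutral alcohol.
Total: 3 elementary steps.

3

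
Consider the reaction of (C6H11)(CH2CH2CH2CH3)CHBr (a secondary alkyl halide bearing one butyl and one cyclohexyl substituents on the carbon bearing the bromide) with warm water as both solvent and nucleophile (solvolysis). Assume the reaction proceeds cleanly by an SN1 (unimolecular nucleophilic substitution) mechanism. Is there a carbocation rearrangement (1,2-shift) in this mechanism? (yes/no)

yes

The first-formed carbocation is secondary.
The adjacent cyclohexyl carbon already bears 2 other carbon substituents and has a hydrogen to migrate; after a 1,2-hydride shift from that carbon the positive charge sits on a tertiary centre.
Tertiary is more stable than secondary, so the shift occurs.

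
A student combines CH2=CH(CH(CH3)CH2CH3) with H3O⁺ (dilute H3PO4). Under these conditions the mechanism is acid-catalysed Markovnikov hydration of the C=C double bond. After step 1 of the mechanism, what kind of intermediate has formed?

secondary carbocation

Step 1: The π electrons of the C=C bond attack a proton of H3O⁺; Markovnikov addition places the new C–H on the less-substituted alkene carbon, so the positive charge ends up on the more-substituted carbon — a secondary carbocation. H2O is released.
After step 1 the species present is a secondary carbocation.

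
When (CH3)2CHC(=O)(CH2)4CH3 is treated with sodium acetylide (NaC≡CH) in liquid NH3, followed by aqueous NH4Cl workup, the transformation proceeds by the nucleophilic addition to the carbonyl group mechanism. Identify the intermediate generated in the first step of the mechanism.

Step 1: HC≡C⁻ attacks the sp² carbonyl carbon; the C=O π bond breaks and the electrons end up as a lone pair on the alkoxide oxygen of the tetrahedral intermediate.
After step 1 the species present is a tetrahedral alkoxide intermediate.

tetrahedral alkoxide intermediate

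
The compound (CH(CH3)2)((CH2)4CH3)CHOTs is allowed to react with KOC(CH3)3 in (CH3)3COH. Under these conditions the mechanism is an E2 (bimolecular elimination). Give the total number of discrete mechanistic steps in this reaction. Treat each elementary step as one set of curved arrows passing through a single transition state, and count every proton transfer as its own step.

1

Step 1: Concerted anti-periplanar elimination: (CH3)3CO⁻ abstracts a β-H while TsO⁻ leaves, and the C–H electrons become the new C=C π bond — all in a single transition state.
Total: 1 elementary step.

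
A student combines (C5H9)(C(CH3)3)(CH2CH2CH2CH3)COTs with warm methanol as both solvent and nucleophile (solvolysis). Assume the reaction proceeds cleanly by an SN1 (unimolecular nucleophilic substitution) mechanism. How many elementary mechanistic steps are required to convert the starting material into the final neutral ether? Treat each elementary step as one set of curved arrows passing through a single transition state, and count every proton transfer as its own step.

Step 1: The C–O bond breaks with both electrons going to the tosylate; TsO⁻ leaves and a tertiary carbocation remains.
(No 1,2-shift: no single shift to an adjacent carbon would give a more stable cation.)
Step 2: A lone pair on the oxygen of CH3OH attacks the carbocation, forming a new C–O σ-bond and an oxonium ion.
Step 3: Deprotonation of the oxonium oxygen by solvent methanol yields the neutral ether.
Total: 3 elementary steps.

3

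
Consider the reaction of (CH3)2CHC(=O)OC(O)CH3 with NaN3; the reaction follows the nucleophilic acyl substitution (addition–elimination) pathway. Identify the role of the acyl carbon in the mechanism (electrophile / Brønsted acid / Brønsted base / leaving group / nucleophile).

electrophile

Step 1: N3⁻ adds to the carbonyl carbon; the C=O π electrons shift onto oxygen and a tetrahedral alkoxide intermediate forms.
The acyl carbon accepts an electron pair into an empty or π* orbital — it is the electrophile.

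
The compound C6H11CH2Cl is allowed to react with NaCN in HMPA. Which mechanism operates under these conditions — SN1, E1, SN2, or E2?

Conditions: a primary substrate with a strong nucleophile in the polar aprotic solvent HMPA.
These conditions are the textbook signature of the SN2 pathway.
An unhindered substrate with a strong nucleophile in a polar aprotic solvent favours one-step backside displacement.

SN2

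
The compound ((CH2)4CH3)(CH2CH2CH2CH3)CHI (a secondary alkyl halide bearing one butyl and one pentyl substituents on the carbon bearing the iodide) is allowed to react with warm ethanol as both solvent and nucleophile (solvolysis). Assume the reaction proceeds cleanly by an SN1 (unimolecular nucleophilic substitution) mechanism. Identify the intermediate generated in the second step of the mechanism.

Step 1: The C–I bond breaks with both electrons going to the iodide; I⁻ leaves and a secondary carbocation remains.
Step 2: CH3CH2OH donates an oxygen lone pair into the empty p orbital of the cation, giving a protonated ether (an oxonium ion).
After step 2 the species present is an oxonium ion.

oxonium ion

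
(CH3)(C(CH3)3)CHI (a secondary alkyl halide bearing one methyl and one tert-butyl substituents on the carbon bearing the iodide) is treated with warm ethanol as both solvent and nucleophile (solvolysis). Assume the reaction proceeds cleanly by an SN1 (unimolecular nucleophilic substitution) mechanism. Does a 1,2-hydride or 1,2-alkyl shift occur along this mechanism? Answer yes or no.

yes

The first-formed carbocation is secondary.
The adjacent tert-butyl carbon has no hydrogen but bears methyl groups; migration of one methyl with its bonding pair (a 1,2-methyl shift) places the charge on a tertiary centre.
Tertiary is more stable than secondary, so the shift occurs.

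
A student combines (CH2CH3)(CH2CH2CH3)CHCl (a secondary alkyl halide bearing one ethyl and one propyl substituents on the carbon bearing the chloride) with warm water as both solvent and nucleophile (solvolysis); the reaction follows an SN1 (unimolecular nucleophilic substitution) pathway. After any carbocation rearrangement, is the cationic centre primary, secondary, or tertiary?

secondary

Step 1: The C–Cl bond breaks with both electrons going to the chloride; Cl⁻ leaves and a secondary carbocation remains.
No single 1,2-shift to an adjacent carbon would give a more-substituted cation, so no rearrangement occurs.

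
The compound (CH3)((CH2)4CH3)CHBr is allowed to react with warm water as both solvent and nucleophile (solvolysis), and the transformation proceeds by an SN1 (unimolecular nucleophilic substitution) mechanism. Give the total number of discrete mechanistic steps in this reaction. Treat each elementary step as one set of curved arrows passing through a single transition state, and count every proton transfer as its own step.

Step 1: Ionisation: the C–Br σ-bond cleaves heterolytically; both bonding electrons depart with Br⁻, leaving a secondary carbocation at the α-carbon.
(No 1,2-shift: no single shift to an adjacent carbon would give a more stable cation.)
Step 2: A lone pair on the oxygen of H2O attacks the carbocation, forming a new C–O σ-bond and an oxonium ion.
Step 3: Proton transfer from the O–H of the oxonium ion to a solvent molecule delivers the neutral alcohol.
Total: 3 elementary steps.

3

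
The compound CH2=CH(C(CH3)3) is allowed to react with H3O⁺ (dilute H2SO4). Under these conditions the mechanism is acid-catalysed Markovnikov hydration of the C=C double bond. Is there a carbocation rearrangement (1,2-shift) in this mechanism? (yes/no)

The first-formed carbocation is secondary.
The adjacent tert-butyl carbon has no hydrogen but bears methyl groups; migration of one methyl with its bonding pair (a 1,2-methyl shift) places the charge on a tertiary centre.
Tertiary is more stable than secondary, so the shift occurs.

yes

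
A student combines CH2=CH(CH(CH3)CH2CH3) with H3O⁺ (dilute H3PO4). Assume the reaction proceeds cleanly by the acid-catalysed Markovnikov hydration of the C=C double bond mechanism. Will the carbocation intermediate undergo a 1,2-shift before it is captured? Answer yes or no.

The first-formed carbocation is secondary.
The adjacent sec-butyl carbon already bears 2 other carbon substituents and has a hydrogen to migrate; after a 1,2-hydride shift from that carbon the positive charge sits on a tertiary centre.
Tertiary is more stable than secondary, so the shift occurs.

yes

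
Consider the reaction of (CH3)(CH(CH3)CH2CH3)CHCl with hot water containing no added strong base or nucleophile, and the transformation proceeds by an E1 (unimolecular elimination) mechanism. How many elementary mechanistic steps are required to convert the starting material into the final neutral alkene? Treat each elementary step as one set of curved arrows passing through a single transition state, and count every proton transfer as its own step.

3

Step 1: The C–Cl bond breaks with both electrons going to the chloride; Cl⁻ leaves and a secondary carbocation remains.
Step 2: A 1,2-hydride shift from the adjacent sec-butyl carbon moves the positive charge from the secondary centre to an adjacent carbon, generating a more stable tertiary carbocation.
Step 3: A weak base (a water molecule from the solvent) removes a proton from a carbon adjacent to the cationic centre; the electrons of that C–H bond become the new π(C=C) bond, giving the alkene.
Total: 3 elementary steps.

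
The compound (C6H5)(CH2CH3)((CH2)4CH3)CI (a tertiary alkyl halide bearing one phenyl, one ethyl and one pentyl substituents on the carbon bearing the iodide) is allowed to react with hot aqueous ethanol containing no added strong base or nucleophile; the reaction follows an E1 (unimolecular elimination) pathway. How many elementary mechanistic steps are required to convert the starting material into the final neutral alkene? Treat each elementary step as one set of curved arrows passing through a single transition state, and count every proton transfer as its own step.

Step 1: Ionisation: the C–I σ-bond cleaves heterolytically; both bonding electrons depart with I⁻, leaving a tertiary carbocation at the α-carbon.
(No 1,2-shift: no single shift to an adjacent carbon would give a more stable cation.)
Step 2: A weak base (a water (or ethanol) molecule from the solvent) removes a proton from a carbon adjacent to the cationic centre; the electrons of that C–H bond become the new π(C=C) bond, giving the alkene.
Total: 2 elementary steps.

2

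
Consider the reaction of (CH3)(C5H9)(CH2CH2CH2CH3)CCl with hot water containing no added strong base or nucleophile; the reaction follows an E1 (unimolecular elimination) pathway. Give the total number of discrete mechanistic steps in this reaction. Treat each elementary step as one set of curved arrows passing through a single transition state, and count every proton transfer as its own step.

2

Step 1: Rate-determining heterolysis of the C–Cl bond gives Cl⁻ and a tertiary carbocation.
(No 1,2-shift: no single shift to an adjacent carbon would give a more stable cation.)
Step 2: Loss of a β-proton to a water molecule of the solvent: the C–H bonding pair collapses toward the cationic carbon to form the C=C π bond, yielding the alkene.
Total: 2 elementary steps.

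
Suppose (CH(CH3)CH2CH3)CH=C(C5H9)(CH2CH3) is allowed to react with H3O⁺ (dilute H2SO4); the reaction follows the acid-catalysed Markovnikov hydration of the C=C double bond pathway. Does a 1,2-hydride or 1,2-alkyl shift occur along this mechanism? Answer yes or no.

The first-formed carbocation is tertiary.
No single 1,2-shift to an adjacent carbon would produce a more-substituted cation than the one already present, so no rearrangement occurs.

no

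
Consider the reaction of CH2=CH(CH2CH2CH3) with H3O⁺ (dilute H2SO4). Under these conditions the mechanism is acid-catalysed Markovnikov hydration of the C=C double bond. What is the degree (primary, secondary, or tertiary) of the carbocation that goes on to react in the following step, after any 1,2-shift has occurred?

secondary

Step 1: Protonation of the alkene by H3O⁺: the π bond acts as the nucleophile and picks up H⁺, giving the more stable (Markovnikov) secondary carbocation. H2O is released.
No single 1,2-shift to an adjacent carbon would give a more-substituted cation, so no rearrangement occurs.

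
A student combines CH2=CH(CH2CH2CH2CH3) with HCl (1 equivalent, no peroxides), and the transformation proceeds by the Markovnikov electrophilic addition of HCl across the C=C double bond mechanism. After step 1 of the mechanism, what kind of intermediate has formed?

secondary carbocation

Step 1: Electrophilic addition begins with the π(C=C) electrons forming a bond to the proton of HCl. Following Markovnikov's rule, the resulting cation is secondary. The H–Cl bond breaks heterolytically, releasing Cl⁻.
After step 1 the species present is a secondary carbocation.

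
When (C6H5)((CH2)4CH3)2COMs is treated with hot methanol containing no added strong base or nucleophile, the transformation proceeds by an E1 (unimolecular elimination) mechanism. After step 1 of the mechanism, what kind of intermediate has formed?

Step 1: The C–O bond breaks with both electrons going to the mesylate; MsO⁻ leaves and a tertiary carbocation remains.
After step 1 the species present is a tertiary carbocation.

tertiary carbocation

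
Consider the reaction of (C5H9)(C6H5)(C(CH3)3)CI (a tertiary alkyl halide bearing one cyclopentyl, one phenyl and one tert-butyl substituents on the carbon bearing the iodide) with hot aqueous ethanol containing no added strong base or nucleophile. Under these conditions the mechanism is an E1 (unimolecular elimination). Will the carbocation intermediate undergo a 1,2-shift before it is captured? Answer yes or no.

no

The first-formed carbocation is tertiary.
No single 1,2-shift to an adjacent carbon would produce a more-substituted cation than the one already present, so no rearrangement occurs.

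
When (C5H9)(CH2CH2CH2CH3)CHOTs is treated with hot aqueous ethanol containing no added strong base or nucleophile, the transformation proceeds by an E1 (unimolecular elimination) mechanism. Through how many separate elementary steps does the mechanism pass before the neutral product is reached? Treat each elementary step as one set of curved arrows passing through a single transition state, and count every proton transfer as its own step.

Step 1: Rate-determining heterolysis of the C–O bond gives TsO⁻ and a secondary carbocation.
Step 2: A hydride (H with its bonding pair) migrates from the adjacent cyclopentyl carbon to the cationic centre — a 1,2-hydride shift — upgrading the secondary cation to a tertiary one.
Step 3: Loss of a β-proton to a water (or ethanol) molecule of the solvent: the C–H bonding pair collapses toward the cationic carbon to form the C=C π bond, yielding the alkene.
Total: 3 elementary steps.

3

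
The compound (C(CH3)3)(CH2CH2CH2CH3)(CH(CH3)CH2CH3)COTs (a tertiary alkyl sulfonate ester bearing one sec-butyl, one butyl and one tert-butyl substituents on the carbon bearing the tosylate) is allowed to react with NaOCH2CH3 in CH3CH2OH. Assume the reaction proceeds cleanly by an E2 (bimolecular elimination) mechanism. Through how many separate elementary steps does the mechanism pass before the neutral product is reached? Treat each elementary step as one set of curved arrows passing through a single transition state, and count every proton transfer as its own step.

Step 1: In one step, CH3CH2O⁻ pulls off a β-proton, the C–O bond cleaves, and a C=C double bond forms between the α- and β-carbons (E2, anti elimination).
Total: 1 elementary step.

1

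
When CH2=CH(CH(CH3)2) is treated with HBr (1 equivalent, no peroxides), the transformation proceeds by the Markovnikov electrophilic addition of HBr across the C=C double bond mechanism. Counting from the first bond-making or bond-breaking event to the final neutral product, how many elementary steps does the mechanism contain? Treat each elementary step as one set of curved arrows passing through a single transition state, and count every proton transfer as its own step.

3

Step 1: Protonation of the alkene by HBr: the π bond acts as the nucleophile and picks up H⁺, giving the more stable (Markovnikov) secondary carbocation. The H–Br bond breaks heterolytically, releasing Br⁻.
Step 2: A hydride (H with its bonding pair) migrates from the adjacent isopropyl carbon to the cationic centre — a 1,2-hydride shift — upgrading the secondary cation to a tertiary one.
Step 3: The Br⁻ anion donates a lone pair to the carbocation, forming the new C–Br σ-bond and giving the neutral alkyl halide.
Total: 3 elementary steps.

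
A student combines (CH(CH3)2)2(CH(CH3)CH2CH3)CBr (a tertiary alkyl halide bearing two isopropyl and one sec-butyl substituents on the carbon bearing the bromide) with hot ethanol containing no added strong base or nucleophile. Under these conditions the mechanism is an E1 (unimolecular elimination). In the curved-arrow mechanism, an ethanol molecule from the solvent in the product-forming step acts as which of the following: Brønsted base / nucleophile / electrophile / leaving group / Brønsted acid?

Brønsted base

Step 2: Loss of a β-proton to an ethanol molecule of the solvent: the C–H bonding pair collapses toward the cationic carbon to form the C=C π bond, yielding the alkene.
An ethanol molecule from the solvent in the product-forming step accepts a proton in a proton-transfer step — a Brønsted base.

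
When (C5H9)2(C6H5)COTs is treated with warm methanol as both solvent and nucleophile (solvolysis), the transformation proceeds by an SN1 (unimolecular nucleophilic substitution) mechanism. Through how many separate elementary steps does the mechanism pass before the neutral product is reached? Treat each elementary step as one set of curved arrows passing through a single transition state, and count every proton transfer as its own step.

Step 1: The C–O bond breaks with both electrons going to the tosylate; TsO⁻ leaves and a tertiary carbocation remains.
(No 1,2-shift: no single shift to an adjacent carbon would give a more stable cation.)
Step 2: CH3OH donates an oxygen lone pair into the empty p orbital of the cation, giving a protonated ether (an oxonium ion).
Step 3: Proton transfer from the O–H of the oxonium ion to a solvent molecule delivers the neutral ether.
Total: 3 elementary steps.

3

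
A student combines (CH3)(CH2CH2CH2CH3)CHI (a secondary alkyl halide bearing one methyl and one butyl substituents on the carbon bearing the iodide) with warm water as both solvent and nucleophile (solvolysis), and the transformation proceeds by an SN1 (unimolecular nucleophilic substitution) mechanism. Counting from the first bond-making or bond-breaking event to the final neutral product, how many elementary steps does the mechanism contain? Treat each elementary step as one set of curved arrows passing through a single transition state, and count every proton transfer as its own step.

3

Step 1: Rate-determining heterolysis of the C–I bond gives I⁻ and a secondary carbocation.
(No 1,2-shift: no single shift to an adjacent carbon would give a more stable cation.)
Step 2: H2O donates an oxygen lone pair into the empty p orbital of the cation, giving a protonated alcohol (an oxonium ion).
Step 3: Deprotonation of the oxonium oxygen by solvent water yields the neutral alcohol.
Total: 3 elementary steps.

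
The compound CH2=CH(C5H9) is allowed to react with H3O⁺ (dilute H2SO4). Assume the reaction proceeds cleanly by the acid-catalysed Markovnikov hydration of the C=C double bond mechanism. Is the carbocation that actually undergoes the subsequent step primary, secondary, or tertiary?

tertiary

Step 1: The π electrons of the C=C bond attack a proton of H3O⁺; Markovnikov addition places the new C–H on the less-substituted alkene carbon, so the positive charge ends up on the more-substituted carbon — a secondary carbocation. H2O is released.
Step 2: A hydride (H with its bonding pair) migrates from the adjacent cyclopentyl carbon to the cationic centre — a 1,2-hydride shift — upgrading the secondary cation to a tertiary one.
The cation rearranges from secondary to tertiary via a 1,2-hydride shift from the adjacent cyclopentyl carbon; the tertiary cation is what reacts next.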